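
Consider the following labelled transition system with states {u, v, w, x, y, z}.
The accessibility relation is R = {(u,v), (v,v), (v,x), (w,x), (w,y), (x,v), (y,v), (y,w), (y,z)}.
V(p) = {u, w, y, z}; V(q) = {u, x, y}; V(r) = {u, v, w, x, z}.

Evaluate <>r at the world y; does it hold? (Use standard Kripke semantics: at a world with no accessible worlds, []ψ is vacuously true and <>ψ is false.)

Yes

At y: <>r requires r at some successor in {v, w, z}.
  r holds at v, so <>r is true at y.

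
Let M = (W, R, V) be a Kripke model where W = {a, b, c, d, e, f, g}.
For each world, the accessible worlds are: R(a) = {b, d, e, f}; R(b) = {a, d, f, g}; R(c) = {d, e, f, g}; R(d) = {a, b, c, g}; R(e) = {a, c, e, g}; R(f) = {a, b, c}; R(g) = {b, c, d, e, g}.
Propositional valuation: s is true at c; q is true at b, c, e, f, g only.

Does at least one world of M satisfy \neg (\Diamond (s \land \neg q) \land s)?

Let φ = \neg (\Diamond (s \land \neg q) \land s). Evaluate φ at each world:
  a (successors {b, d, e, f}): φ is true.
  b (successors {a, d, f, g}): φ is true.
  c (successors {d, e, f, g}): φ is true.
  d (successors {a, b, c, g}): φ is true.
  e (successors {a, c, e, g}): φ is true.
  f (successors {a, b, c}): φ is true.
  g (successors {b, c, d, e, g}): φ is true.
Detail at a (witness):
  At a: \Diamond (s \land \neg q) \land s is false, so \neg (\Diamond (s \land \neg q) \land s) is true.
    At a: \Diamond (s \land \neg q) is false, s is false, so \Diamond (s \land \neg q) \land s is false.
      At a: \Diamond (s \land \neg q) requires s \land \neg q at some successor in {b, d, e, f}.
        At b: s \land \neg q is false.
        At d: s \land \neg q is false.
        At e: s \land \neg q is false.
        At f: s \land \neg q is false.
      So \Diamond (s \land \neg q) is false at a.

Yes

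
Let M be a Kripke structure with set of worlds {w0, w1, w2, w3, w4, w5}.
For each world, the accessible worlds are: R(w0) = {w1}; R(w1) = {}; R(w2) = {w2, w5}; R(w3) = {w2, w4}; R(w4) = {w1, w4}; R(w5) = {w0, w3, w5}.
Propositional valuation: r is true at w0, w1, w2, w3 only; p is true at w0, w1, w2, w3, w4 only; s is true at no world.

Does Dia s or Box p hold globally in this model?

Let φ = Dia s or Box p. Evaluate φ at each world:
  w0 (successors {w1}): φ is true.
  w1 (successors ∅): φ is true.
  w2 (successors {w2, w5}): φ is false.
  w3 (successors {w2, w4}): φ is true.
  w4 (successors {w1, w4}): φ is true.
  w5 (successors {w0, w3, w5}): φ is false.
Detail at w2 (counterexample):
  At w2: Dia s is false, Box p is false, so Dia s or Box p is false.
    At w2: Dia s requires s at some successor in {w2, w5}.
      At w2: s is false.
      At w5: s is false.
    So Dia s is false at w2.
    At w2: Box p requires p at every successor {w2, w5}.
      p fails at w5, so Box p is false at w2.

No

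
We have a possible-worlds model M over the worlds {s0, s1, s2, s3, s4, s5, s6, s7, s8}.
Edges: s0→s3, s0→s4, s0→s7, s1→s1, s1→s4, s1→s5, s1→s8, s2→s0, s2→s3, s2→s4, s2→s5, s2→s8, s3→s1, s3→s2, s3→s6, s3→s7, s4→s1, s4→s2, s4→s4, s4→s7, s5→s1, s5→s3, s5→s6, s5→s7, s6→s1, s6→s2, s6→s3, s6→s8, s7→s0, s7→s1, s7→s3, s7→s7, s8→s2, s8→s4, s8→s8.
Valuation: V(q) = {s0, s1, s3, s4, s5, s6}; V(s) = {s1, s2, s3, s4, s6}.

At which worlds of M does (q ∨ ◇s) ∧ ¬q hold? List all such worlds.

Let φ = (q ∨ ◇s) ∧ ¬q. Evaluate φ at each world:
  s0 (successors {s3, s4, s7}): φ is false.
  s1 (successors {s1, s4, s5, s8}): φ is false.
  s2 (successors {s0, s3, s4, s5, s8}): φ is true.
  s3 (successors {s1, s2, s6, s7}): φ is false.
  s4 (successors {s1, s2, s4, s7}): φ is false.
  s5 (successors {s1, s3, s6, s7}): φ is false.
  s6 (successors {s1, s2, s3, s8}): φ is false.
  s7 (successors {s0, s1, s3, s7}): φ is true.
  s8 (successors {s2, s4, s8}): φ is true.
For instance, at s6:
  At s6: q ∨ ◇s is true, ¬q is false, so (q ∨ ◇s) ∧ ¬q is false.
    At s6: q is true, ◇s is true, so q ∨ ◇s is true.
      At s6: ◇s requires s at some successor in {s1, s2, s3, s8}.
        s holds at s1, so ◇s is true at s6.
Satisfying worlds: {s2, s7, s8}

s2, s7, s8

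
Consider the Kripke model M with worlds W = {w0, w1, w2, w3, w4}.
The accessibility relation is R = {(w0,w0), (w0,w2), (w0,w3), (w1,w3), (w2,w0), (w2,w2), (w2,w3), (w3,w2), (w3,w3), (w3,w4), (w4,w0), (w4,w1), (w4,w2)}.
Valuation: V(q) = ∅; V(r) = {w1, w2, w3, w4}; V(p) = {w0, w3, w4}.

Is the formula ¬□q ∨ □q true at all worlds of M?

Let φ = ¬□q ∨ □q. Evaluate φ at each world:
  w0 (successors {w0, w2, w3}): φ is true.
  w1 (successors {w3}): φ is true.
  w2 (successors {w0, w2, w3}): φ is true.
  w3 (successors {w2, w3, w4}): φ is true.
  w4 (successors {w0, w1, w2}): φ is true.
For instance, at w4:
  At w4: ¬□q is true, □q is false, so ¬□q ∨ □q is true.
    At w4: □q is false, so ¬□q is true.
      At w4: □q requires q at every successor {w0, w1, w2}.
        q fails at w0, so □q is false at w4.
    At w4: □q requires q at every successor {w0, w1, w2}.
      q fails at w0, so □q is false at w4.

Yes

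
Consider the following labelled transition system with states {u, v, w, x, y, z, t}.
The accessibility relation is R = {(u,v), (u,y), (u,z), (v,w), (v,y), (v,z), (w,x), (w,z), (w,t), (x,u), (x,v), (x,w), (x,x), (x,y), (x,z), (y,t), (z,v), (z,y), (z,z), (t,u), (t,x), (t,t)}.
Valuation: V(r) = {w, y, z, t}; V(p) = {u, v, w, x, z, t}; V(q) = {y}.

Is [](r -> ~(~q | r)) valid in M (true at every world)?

No

Let φ = [](r -> ~(~q | r)). Evaluate φ at each world:
  u (successors {v, y, z}): φ is false.
  v (successors {w, y, z}): φ is false.
  w (successors {x, z, t}): φ is false.
  x (successors {u, v, w, x, y, z}): φ is false.
  y (successors {t}): φ is false.
  z (successors {v, y, z}): φ is false.
  t (successors {u, x, t}): φ is false.
Detail at u (counterexample):
  At u: [](r -> ~(~q | r)) requires r -> ~(~q | r) at every successor {v, y, z}.
    r -> ~(~q | r) fails at y, so [](r -> ~(~q | r)) is false at u.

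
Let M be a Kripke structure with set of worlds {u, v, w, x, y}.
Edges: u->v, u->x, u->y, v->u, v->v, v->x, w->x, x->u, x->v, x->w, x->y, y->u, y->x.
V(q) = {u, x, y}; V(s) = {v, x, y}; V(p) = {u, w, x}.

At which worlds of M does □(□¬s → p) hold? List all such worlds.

Let φ = □(□¬s → p). Evaluate φ at each world:
  u (successors {v, x, y}): φ is true.
  v (successors {u, v, x}): φ is true.
  w (successors {x}): φ is true.
  x (successors {u, v, w, y}): φ is true.
  y (successors {u, x}): φ is true.
For instance, at y:
  At y: □(□¬s → p) requires □¬s → p at every successor {u, x}.
      At u: □¬s is false, p is true, so □¬s → p is true.
      At x: □¬s is false, p is true, so □¬s → p is true.
  So □(□¬s → p) is true at y.
Satisfying worlds: {u, v, w, x, y}

u, v, w, x, y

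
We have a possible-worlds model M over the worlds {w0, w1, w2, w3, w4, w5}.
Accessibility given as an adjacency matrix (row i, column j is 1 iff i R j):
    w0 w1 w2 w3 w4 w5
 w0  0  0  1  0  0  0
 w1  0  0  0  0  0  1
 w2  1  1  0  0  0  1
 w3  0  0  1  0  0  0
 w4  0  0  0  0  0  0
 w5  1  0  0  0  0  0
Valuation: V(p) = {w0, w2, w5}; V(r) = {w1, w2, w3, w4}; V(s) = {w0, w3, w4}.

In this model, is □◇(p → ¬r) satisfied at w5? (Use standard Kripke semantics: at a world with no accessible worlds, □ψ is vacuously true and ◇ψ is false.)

Recall that □ψ holds at a world iff ψ holds at every accessible world, and ◇ψ holds iff ψ holds at some accessible world.
At w5: □◇(p → ¬r) requires ◇(p → ¬r) at every successor {w0}.
  ◇(p → ¬r) fails at w0, so □◇(p → ¬r) is false at w5.
    At w0: ◇(p → ¬r) requires p → ¬r at some successor in {w2}.
      At w2: p → ¬r is false.
    So ◇(p → ¬r) is false at w0.

No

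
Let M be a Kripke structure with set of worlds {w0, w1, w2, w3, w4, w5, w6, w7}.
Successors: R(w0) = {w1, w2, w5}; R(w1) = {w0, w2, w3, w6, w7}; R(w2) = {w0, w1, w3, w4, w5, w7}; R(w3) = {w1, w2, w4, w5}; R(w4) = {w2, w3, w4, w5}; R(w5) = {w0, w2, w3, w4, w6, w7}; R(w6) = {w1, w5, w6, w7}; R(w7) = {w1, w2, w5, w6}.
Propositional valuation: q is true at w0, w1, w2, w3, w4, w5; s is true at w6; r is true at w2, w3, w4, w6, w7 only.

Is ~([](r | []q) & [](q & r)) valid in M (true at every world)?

Yes

Let φ = ~([](r | []q) & [](q & r)). Evaluate φ at each world:
  w0 (successors {w1, w2, w5}): φ is true.
  w1 (successors {w0, w2, w3, w6, w7}): φ is true.
  w2 (successors {w0, w1, w3, w4, w5, w7}): φ is true.
  w3 (successors {w1, w2, w4, w5}): φ is true.
  w4 (successors {w2, w3, w4, w5}): φ is true.
  w5 (successors {w0, w2, w3, w4, w6, w7}): φ is true.
  w6 (successors {w1, w5, w6, w7}): φ is true.
  w7 (successors {w1, w2, w5, w6}): φ is true.
For instance, at w7:
  At w7: [](r | []q) & [](q & r) is false, so ~([](r | []q) & [](q & r)) is true.
    At w7: [](r | []q) is false, [](q & r) is false, so [](r | []q) & [](q & r) is false.
      At w7: [](r | []q) requires r | []q at every successor {w1, w2, w5, w6}.
        r | []q fails at w1, so [](r | []q) is false at w7.
      At w7: [](q & r) requires q & r at every successor {w1, w2, w5, w6}.
        q & r fails at w1, so [](q & r) is false at w7.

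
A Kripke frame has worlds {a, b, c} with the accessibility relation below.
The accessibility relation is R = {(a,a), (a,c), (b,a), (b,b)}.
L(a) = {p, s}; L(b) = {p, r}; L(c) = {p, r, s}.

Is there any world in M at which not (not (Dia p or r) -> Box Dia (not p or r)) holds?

Recall that Box ψ holds at a world iff ψ holds at every accessible world, and Dia ψ holds iff ψ holds at some accessible world.
Let φ = not (not (Dia p or r) -> Box Dia (not p or r)). Evaluate φ at each world:
  a (successors {a, c}): φ is false.
  b (successors {a, b}): φ is false.
  c (successors ∅): φ is false.
For instance, at a:
  At a: not (Dia p or r) -> Box Dia (not p or r) is true, so not (not (Dia p or r) -> Box Dia (not p or r)) is false.
    At a: not (Dia p or r) is false, Box Dia (not p or r) is false, so not (Dia p or r) -> Box Dia (not p or r) is true.
      At a: Dia p or r is true, so not (Dia p or r) is false.
      At a: Box Dia (not p or r) requires Dia (not p or r) at every successor {a, c}.
        Dia (not p or r) fails at c, so Box Dia (not p or r) is false at a.

No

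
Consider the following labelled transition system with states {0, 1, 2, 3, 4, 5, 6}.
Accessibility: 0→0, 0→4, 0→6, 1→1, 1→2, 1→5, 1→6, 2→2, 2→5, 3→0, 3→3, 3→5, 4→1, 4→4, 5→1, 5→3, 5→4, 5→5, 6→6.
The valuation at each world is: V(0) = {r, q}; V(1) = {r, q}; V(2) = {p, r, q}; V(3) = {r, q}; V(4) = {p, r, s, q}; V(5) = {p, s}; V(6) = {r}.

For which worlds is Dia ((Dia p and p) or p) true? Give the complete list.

0, 1, 2, 3, 4, 5

Let φ = Dia ((Dia p and p) or p). Evaluate φ at each world:
  0 (successors {0, 4, 6}): φ is true.
  1 (successors {1, 2, 5, 6}): φ is true.
  2 (successors {2, 5}): φ is true.
  3 (successors {0, 3, 5}): φ is true.
  4 (successors {1, 4}): φ is true.
  5 (successors {1, 3, 4, 5}): φ is true.
  6 (successors {6}): φ is false.
For instance, at 3:
  At 3: Dia ((Dia p and p) or p) requires (Dia p and p) or p at some successor in {0, 3, 5}.
    (Dia p and p) or p holds at 5, so Dia ((Dia p and p) or p) is true at 3.
      At 5: Dia p and p is true, p is true, so (Dia p and p) or p is true.
Satisfying worlds: {0, 1, 2, 3, 4, 5}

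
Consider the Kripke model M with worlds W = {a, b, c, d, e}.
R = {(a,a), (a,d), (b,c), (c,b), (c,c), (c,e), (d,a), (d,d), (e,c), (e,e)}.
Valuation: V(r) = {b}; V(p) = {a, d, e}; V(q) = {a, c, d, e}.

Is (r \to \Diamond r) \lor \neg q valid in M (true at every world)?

Yes

Let φ = (r \to \Diamond r) \lor \neg q. Evaluate φ at each world:
  a (successors {a, d}): φ is true.
  b (successors {c}): φ is true.
  c (successors {b, c, e}): φ is true.
  d (successors {a, d}): φ is true.
  e (successors {c, e}): φ is true.
For instance, at e:
  At e: r \to \Diamond r is true, \neg q is false, so (r \to \Diamond r) \lor \neg q is true.
    At e: r is false, \Diamond r is false, so r \to \Diamond r is true.
      At e: \Diamond r requires r at some successor in {c, e}.
        At c: r is false.
        At e: r is false.
      So \Diamond r is false at e.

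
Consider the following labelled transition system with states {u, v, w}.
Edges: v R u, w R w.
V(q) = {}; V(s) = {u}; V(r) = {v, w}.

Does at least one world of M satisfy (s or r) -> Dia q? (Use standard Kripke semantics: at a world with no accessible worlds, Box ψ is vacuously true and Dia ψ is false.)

Let φ = (s or r) -> Dia q. Evaluate φ at each world:
  u (successors ∅): φ is false.
  v (successors {u}): φ is false.
  w (successors {w}): φ is false.
For instance, at w:
  At w: s or r is true, Dia q is false, so (s or r) -> Dia q is false.
    At w: Dia q requires q at some successor in {w}.
      At w: q is false.
    So Dia q is false at w.

No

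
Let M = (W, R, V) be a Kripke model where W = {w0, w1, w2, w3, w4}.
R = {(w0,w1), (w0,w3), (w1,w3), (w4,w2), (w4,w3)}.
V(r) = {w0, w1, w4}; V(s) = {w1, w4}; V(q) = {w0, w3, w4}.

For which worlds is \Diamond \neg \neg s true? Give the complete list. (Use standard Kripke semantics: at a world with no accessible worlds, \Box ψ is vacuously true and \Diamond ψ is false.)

w0

Recall that \Diamond ψ holds at a world iff ψ holds at some accessible world.
Let φ = \Diamond \neg \neg s. Evaluate φ at each world:
  w0 (successors {w1, w3}): φ is true.
  w1 (successors {w3}): φ is false.
  w2 (successors ∅): φ is false.
  w3 (successors ∅): φ is false.
  w4 (successors {w2, w3}): φ is false.
For instance, at w0:
  At w0: \Diamond \neg \neg s requires \neg \neg s at some successor in {w1, w3}.
    \neg \neg s holds at w1, so \Diamond \neg \neg s is true at w0.
Satisfying worlds: {w0}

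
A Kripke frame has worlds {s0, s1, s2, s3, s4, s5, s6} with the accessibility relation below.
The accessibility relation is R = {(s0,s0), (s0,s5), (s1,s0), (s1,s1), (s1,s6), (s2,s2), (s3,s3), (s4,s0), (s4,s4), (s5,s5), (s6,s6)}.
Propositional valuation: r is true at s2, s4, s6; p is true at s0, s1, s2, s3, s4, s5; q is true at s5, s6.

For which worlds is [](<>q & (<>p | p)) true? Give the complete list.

Let φ = [](<>q & (<>p | p)). Evaluate φ at each world:
  s0 (successors {s0, s5}): φ is true.
  s1 (successors {s0, s1, s6}): φ is false.
  s2 (successors {s2}): φ is false.
  s3 (successors {s3}): φ is false.
  s4 (successors {s0, s4}): φ is false.
  s5 (successors {s5}): φ is true.
  s6 (successors {s6}): φ is false.
For instance, at s1:
  At s1: [](<>q & (<>p | p)) requires <>q & (<>p | p) at every successor {s0, s1, s6}.
    <>q & (<>p | p) fails at s6, so [](<>q & (<>p | p)) is false at s1.
      At s6: <>q is true, <>p | p is false, so <>q & (<>p | p) is false.
Satisfying worlds: {s0, s5}

s0, s5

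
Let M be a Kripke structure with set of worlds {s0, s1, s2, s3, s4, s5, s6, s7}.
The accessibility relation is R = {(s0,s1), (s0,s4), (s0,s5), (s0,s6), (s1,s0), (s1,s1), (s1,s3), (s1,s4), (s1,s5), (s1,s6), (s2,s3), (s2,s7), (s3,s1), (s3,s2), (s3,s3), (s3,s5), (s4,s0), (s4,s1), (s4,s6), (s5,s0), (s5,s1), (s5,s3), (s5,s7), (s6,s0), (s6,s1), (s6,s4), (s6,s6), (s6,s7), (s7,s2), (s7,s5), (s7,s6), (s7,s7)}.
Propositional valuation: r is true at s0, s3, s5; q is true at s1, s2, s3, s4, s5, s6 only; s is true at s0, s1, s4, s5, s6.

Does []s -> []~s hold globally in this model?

No

Let φ = []s -> []~s. Evaluate φ at each world:
  s0 (successors {s1, s4, s5, s6}): φ is false.
  s1 (successors {s0, s1, s3, s4, s5, s6}): φ is true.
  s2 (successors {s3, s7}): φ is true.
  s3 (successors {s1, s2, s3, s5}): φ is true.
  s4 (successors {s0, s1, s6}): φ is false.
  s5 (successors {s0, s1, s3, s7}): φ is true.
  s6 (successors {s0, s1, s4, s6, s7}): φ is true.
  s7 (successors {s2, s5, s6, s7}): φ is true.
Detail at s0 (counterexample):
  At s0: []s is true, []~s is false, so []s -> []~s is false.
    At s0: []s requires s at every successor {s1, s4, s5, s6}.
      At s1: s is true.
      At s4: s is true.
      At s5: s is true.
      At s6: s is true.
    So []s is true at s0.
    At s0: []~s requires ~s at every successor {s1, s4, s5, s6}.
      ~s fails at s1, so []~s is false at s0.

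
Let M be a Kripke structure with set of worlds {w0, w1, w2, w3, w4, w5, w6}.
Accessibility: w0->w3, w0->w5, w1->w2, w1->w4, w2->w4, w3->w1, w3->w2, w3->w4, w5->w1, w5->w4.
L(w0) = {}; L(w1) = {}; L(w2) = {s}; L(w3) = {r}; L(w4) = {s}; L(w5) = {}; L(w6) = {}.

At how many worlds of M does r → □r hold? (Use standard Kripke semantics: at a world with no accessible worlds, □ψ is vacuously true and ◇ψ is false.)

6

Let φ = r → □r. Evaluate φ at each world:
  w0 (successors {w3, w5}): φ is true.
  w1 (successors {w2, w4}): φ is true.
  w2 (successors {w4}): φ is true.
  w3 (successors {w1, w2, w4}): φ is false.
  w4 (successors ∅): φ is true.
  w5 (successors {w1, w4}): φ is true.
  w6 (successors ∅): φ is true.
For instance, at w1:
  At w1: r is false, □r is false, so r → □r is true.
    At w1: □r requires r at every successor {w2, w4}.
      r fails at w2, so □r is false at w1.
Satisfying worlds: {w0, w1, w2, w4, w5, w6}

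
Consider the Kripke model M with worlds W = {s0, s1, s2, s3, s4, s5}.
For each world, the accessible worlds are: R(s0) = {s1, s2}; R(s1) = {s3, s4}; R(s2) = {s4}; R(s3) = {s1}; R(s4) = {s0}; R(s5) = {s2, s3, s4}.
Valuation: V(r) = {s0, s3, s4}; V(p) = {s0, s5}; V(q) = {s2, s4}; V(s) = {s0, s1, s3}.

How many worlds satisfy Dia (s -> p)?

5

Let φ = Dia (s -> p). Evaluate φ at each world:
  s0 (successors {s1, s2}): φ is true.
  s1 (successors {s3, s4}): φ is true.
  s2 (successors {s4}): φ is true.
  s3 (successors {s1}): φ is false.
  s4 (successors {s0}): φ is true.
  s5 (successors {s2, s3, s4}): φ is true.
For instance, at s2:
  At s2: Dia (s -> p) requires s -> p at some successor in {s4}.
    s -> p holds at s4, so Dia (s -> p) is true at s2.
Satisfying worlds: {s0, s1, s2, s4, s5}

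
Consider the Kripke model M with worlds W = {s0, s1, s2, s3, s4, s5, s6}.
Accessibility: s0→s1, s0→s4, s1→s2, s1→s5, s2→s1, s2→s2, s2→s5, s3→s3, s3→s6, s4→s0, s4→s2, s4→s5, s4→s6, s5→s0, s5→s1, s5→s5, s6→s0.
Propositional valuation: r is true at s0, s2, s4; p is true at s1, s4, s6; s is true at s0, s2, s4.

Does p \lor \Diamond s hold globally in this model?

No

Recall that \Diamond ψ holds at a world iff ψ holds at some accessible world.
Let φ = p \lor \Diamond s. Evaluate φ at each world:
  s0 (successors {s1, s4}): φ is true.
  s1 (successors {s2, s5}): φ is true.
  s2 (successors {s1, s2, s5}): φ is true.
  s3 (successors {s3, s6}): φ is false.
  s4 (successors {s0, s2, s5, s6}): φ is true.
  s5 (successors {s0, s1, s5}): φ is true.
  s6 (successors {s0}): φ is true.
Detail at s3 (counterexample):
  At s3: p is false, \Diamond s is false, so p \lor \Diamond s is false.
    At s3: \Diamond s requires s at some successor in {s3, s6}.
      At s3: s is false.
      At s6: s is false.
    So \Diamond s is false at s3.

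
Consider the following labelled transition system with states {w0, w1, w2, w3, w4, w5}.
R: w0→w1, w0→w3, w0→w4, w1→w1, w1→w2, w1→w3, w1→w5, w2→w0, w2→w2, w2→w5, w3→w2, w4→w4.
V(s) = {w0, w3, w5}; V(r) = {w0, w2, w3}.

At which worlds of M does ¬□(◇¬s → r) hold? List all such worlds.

Recall that □ψ holds at a world iff ψ holds at every accessible world, and ◇ψ holds iff ψ holds at some accessible world.
Let φ = ¬□(◇¬s → r). Evaluate φ at each world:
  w0 (successors {w1, w3, w4}): φ is true.
  w1 (successors {w1, w2, w3, w5}): φ is true.
  w2 (successors {w0, w2, w5}): φ is false.
  w3 (successors {w2}): φ is false.
  w4 (successors {w4}): φ is true.
  w5 (successors ∅): φ is false.
For instance, at w0:
  At w0: □(◇¬s → r) is false, so ¬□(◇¬s → r) is true.
    At w0: □(◇¬s → r) requires ◇¬s → r at every successor {w1, w3, w4}.
      ◇¬s → r fails at w1, so □(◇¬s → r) is false at w0.
Satisfying worlds: {w0, w1, w4}

w0, w1, w4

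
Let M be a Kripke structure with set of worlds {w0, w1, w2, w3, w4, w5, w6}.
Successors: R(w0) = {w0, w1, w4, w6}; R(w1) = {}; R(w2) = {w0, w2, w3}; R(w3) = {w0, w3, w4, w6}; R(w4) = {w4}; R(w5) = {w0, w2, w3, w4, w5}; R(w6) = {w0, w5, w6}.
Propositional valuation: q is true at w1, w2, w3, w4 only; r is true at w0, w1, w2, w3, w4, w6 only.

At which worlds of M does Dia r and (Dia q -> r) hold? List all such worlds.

w0, w2, w3, w4, w6

Recall that Dia ψ holds at a world iff ψ holds at some accessible world.
Let φ = Dia r and (Dia q -> r). Evaluate φ at each world:
  w0 (successors {w0, w1, w4, w6}): φ is true.
  w1 (successors ∅): φ is false.
  w2 (successors {w0, w2, w3}): φ is true.
  w3 (successors {w0, w3, w4, w6}): φ is true.
  w4 (successors {w4}): φ is true.
  w5 (successors {w0, w2, w3, w4, w5}): φ is false.
  w6 (successors {w0, w5, w6}): φ is true.
For instance, at w4:
  At w4: Dia r is true, Dia q -> r is true, so Dia r and (Dia q -> r) is true.
    At w4: Dia r requires r at some successor in {w4}.
      r holds at w4, so Dia r is true at w4.
    At w4: Dia q is true, r is true, so Dia q -> r is true.
      At w4: Dia q requires q at some successor in {w4}.
        q holds at w4, so Dia q is true at w4.
Satisfying worlds: {w0, w2, w3, w4, w6}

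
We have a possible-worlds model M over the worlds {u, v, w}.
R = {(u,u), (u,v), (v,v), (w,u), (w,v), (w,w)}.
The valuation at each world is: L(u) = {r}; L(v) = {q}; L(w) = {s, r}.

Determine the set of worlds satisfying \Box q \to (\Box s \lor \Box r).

Recall that \Box ψ holds at a world iff ψ holds at every accessible world, and \Diamond ψ holds iff ψ holds at some accessible world.
Let φ = \Box q \to (\Box s \lor \Box r). Evaluate φ at each world:
  u (successors {u, v}): φ is true.
  v (successors {v}): φ is false.
  w (successors {u, v, w}): φ is true.
For instance, at w:
  At w: \Box q is false, \Box s \lor \Box r is false, so \Box q \to (\Box s \lor \Box r) is true.
    At w: \Box q requires q at every successor {u, v, w}.
      q fails at u, so \Box q is false at w.
    At w: \Box s is false, \Box r is false, so \Box s \lor \Box r is false.
      At w: \Box s requires s at every successor {u, v, w}.
        s fails at u, so \Box s is false at w.
      At w: \Box r requires r at every successor {u, v, w}.
        r fails at v, so \Box r is false at w.
Satisfying worlds: {u, w}

u, w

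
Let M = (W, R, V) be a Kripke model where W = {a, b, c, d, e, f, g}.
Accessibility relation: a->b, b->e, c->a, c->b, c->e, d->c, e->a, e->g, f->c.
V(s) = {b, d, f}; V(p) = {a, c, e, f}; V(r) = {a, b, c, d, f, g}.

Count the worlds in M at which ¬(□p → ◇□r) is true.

3

Recall that □ψ holds at a world iff ψ holds at every accessible world, and ◇ψ holds iff ψ holds at some accessible world.
Let φ = ¬(□p → ◇□r). Evaluate φ at each world:
  a (successors {b}): φ is false.
  b (successors {e}): φ is false.
  c (successors {a, b, e}): φ is false.
  d (successors {c}): φ is true.
  e (successors {a, g}): φ is false.
  f (successors {c}): φ is true.
  g (successors ∅): φ is true.
For instance, at e:
  At e: □p → ◇□r is true, so ¬(□p → ◇□r) is false.
    At e: □p is false, ◇□r is true, so □p → ◇□r is true.
      At e: □p requires p at every successor {a, g}.
        p fails at g, so □p is false at e.
      At e: ◇□r requires □r at some successor in {a, g}.
        □r holds at a, so ◇□r is true at e.
Satisfying worlds: {d, f, g}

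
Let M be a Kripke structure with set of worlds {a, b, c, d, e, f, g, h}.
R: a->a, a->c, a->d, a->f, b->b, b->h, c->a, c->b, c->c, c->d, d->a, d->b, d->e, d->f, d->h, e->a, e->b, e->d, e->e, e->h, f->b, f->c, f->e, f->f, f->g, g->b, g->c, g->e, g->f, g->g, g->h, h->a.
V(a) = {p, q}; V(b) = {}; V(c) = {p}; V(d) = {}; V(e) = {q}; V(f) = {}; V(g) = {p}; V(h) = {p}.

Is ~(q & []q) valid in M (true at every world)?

Yes

Let φ = ~(q & []q). Evaluate φ at each world:
  a (successors {a, c, d, f}): φ is true.
  b (successors {b, h}): φ is true.
  c (successors {a, b, c, d}): φ is true.
  d (successors {a, b, e, f, h}): φ is true.
  e (successors {a, b, d, e, h}): φ is true.
  f (successors {b, c, e, f, g}): φ is true.
  g (successors {b, c, e, f, g, h}): φ is true.
  h (successors {a}): φ is true.
For instance, at c:
  At c: q & []q is false, so ~(q & []q) is true.
    At c: q is false, []q is false, so q & []q is false.
      At c: []q requires q at every successor {a, b, c, d}.
        q fails at b, so []q is false at c.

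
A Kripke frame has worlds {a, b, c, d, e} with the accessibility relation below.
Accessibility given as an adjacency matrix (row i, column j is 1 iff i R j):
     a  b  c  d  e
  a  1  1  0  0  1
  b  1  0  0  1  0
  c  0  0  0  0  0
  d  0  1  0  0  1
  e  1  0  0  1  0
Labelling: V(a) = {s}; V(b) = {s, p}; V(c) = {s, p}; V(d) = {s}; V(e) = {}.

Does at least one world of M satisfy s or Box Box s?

Recall that Box ψ holds at a world iff ψ holds at every accessible world, and Dia ψ holds iff ψ holds at some accessible world.
Let φ = s or Box Box s. Evaluate φ at each world:
  a (successors {a, b, e}): φ is true.
  b (successors {a, d}): φ is true.
  c (successors ∅): φ is true.
  d (successors {b, e}): φ is true.
  e (successors {a, d}): φ is false.
Detail at a (witness):
  At a: s is true, Box Box s is false, so s or Box Box s is true.
    At a: Box Box s requires Box s at every successor {a, b, e}.
      Box s fails at a, so Box Box s is false at a.

Yes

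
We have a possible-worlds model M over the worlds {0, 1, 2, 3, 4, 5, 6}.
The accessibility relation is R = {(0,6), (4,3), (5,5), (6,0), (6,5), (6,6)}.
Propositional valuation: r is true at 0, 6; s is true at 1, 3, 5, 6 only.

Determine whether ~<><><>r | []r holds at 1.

At 1: ~<><><>r is true, []r is true, so ~<><><>r | []r is true.
  At 1: <><><>r is false, so ~<><><>r is true.
    At 1: no accessible worlds, so <><><>r is false.
  At 1: no accessible worlds, so []r holds vacuously.

Yes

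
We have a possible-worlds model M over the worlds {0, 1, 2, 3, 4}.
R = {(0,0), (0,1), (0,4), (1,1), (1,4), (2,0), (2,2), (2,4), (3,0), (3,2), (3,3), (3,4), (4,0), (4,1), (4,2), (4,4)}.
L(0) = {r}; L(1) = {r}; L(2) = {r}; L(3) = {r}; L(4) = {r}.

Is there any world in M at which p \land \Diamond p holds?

Let φ = p \land \Diamond p. Evaluate φ at each world:
  0 (successors {0, 1, 4}): φ is false.
  1 (successors {1, 4}): φ is false.
  2 (successors {0, 2, 4}): φ is false.
  3 (successors {0, 2, 3, 4}): φ is false.
  4 (successors {0, 1, 2, 4}): φ is false.
For instance, at 3:
  At 3: p is false, \Diamond p is false, so p \land \Diamond p is false.
    At 3: \Diamond p requires p at some successor in {0, 2, 3, 4}.
      At 0: p is false.
      At 2: p is false.
      At 3: p is false.
      At 4: p is false.
    So \Diamond p is false at 3.

No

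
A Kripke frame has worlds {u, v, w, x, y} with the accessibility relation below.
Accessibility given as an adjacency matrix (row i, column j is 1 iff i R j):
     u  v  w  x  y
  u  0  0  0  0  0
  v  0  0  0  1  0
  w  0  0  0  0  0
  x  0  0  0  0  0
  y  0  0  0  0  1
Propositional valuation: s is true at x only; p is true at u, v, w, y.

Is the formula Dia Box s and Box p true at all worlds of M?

Let φ = Dia Box s and Box p. Evaluate φ at each world:
  u (successors ∅): φ is false.
  v (successors {x}): φ is false.
  w (successors ∅): φ is false.
  x (successors ∅): φ is false.
  y (successors {y}): φ is false.
Detail at u (counterexample):
  At u: Dia Box s is false, Box p is true, so Dia Box s and Box p is false.
    At u: no accessible worlds, so Dia Box s is false.
    At u: no accessible worlds, so Box p holds vacuously.

No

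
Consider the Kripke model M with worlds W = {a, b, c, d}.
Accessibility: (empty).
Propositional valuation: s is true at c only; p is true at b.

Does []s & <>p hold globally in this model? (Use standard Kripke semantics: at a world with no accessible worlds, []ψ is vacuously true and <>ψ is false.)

Let φ = []s & <>p. Evaluate φ at each world:
  a (successors ∅): φ is false.
  b (successors ∅): φ is false.
  c (successors ∅): φ is false.
  d (successors ∅): φ is false.
Detail at a (counterexample):
  At a: []s is true, <>p is false, so []s & <>p is false.
    At a: no accessible worlds, so []s holds vacuously.
    At a: no accessible worlds, so <>p is false.

No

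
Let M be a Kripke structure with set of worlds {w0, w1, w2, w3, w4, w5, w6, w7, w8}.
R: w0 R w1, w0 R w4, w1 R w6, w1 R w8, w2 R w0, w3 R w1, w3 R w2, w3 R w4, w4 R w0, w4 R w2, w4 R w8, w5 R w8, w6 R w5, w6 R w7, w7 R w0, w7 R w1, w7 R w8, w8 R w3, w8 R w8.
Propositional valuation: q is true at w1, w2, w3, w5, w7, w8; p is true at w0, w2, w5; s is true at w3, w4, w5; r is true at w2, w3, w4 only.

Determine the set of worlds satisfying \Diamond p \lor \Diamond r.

Recall that \Diamond ψ holds at a world iff ψ holds at some accessible world.
Let φ = \Diamond p \lor \Diamond r. Evaluate φ at each world:
  w0 (successors {w1, w4}): φ is true.
  w1 (successors {w6, w8}): φ is false.
  w2 (successors {w0}): φ is true.
  w3 (successors {w1, w2, w4}): φ is true.
  w4 (successors {w0, w2, w8}): φ is true.
  w5 (successors {w8}): φ is false.
  w6 (successors {w5, w7}): φ is true.
  w7 (successors {w0, w1, w8}): φ is true.
  w8 (successors {w3, w8}): φ is true.
For instance, at w2:
  At w2: \Diamond p is true, \Diamond r is false, so \Diamond p \lor \Diamond r is true.
    At w2: \Diamond p requires p at some successor in {w0}.
      p holds at w0, so \Diamond p is true at w2.
    At w2: \Diamond r requires r at some successor in {w0}.
      At w0: r is false.
    So \Diamond r is false at w2.
Satisfying worlds: {w0, w2, w3, w4, w6, w7, w8}

w0, w2, w3, w4, w6, w7, w8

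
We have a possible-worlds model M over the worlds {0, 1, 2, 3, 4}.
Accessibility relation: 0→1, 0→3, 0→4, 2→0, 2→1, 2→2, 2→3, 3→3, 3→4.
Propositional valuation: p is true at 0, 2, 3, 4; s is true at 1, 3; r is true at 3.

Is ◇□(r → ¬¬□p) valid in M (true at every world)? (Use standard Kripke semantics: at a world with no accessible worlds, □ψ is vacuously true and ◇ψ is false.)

Let φ = ◇□(r → ¬¬□p). Evaluate φ at each world:
  0 (successors {1, 3, 4}): φ is true.
  1 (successors ∅): φ is false.
  2 (successors {0, 1, 2, 3}): φ is true.
  3 (successors {3, 4}): φ is true.
  4 (successors ∅): φ is false.
Detail at 1 (counterexample):
  At 1: no accessible worlds, so ◇□(r → ¬¬□p) is false.

No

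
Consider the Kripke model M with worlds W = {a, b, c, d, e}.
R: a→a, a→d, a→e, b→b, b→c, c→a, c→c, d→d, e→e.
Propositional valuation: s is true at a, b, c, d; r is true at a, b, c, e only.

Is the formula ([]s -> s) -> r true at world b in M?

Yes

At b: []s -> s is true, r is true, so ([]s -> s) -> r is true.
  At b: []s is true, s is true, so []s -> s is true.
    At b: []s requires s at every successor {b, c}.
      At b: s is true.
      At c: s is true.
    So []s is true at b.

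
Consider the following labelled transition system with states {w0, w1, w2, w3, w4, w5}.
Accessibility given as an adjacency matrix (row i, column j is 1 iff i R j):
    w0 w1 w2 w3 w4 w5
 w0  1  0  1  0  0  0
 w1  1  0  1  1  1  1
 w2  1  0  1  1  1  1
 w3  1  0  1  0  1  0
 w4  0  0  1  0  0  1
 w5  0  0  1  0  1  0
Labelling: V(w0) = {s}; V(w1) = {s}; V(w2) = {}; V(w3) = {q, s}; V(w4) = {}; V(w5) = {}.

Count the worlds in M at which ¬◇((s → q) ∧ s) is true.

4

Recall that ◇ψ holds at a world iff ψ holds at some accessible world.
Let φ = ¬◇((s → q) ∧ s). Evaluate φ at each world:
  w0 (successors {w0, w2}): φ is true.
  w1 (successors {w0, w2, w3, w4, w5}): φ is false.
  w2 (successors {w0, w2, w3, w4, w5}): φ is false.
  w3 (successors {w0, w2, w4}): φ is true.
  w4 (successors {w2, w5}): φ is true.
  w5 (successors {w2, w4}): φ is true.
For instance, at w0:
  At w0: ◇((s → q) ∧ s) is false, so ¬◇((s → q) ∧ s) is true.
    At w0: ◇((s → q) ∧ s) requires (s → q) ∧ s at some successor in {w0, w2}.
      At w0: (s → q) ∧ s is false.
      At w2: (s → q) ∧ s is false.
    So ◇((s → q) ∧ s) is false at w0.
Satisfying worlds: {w0, w3, w4, w5}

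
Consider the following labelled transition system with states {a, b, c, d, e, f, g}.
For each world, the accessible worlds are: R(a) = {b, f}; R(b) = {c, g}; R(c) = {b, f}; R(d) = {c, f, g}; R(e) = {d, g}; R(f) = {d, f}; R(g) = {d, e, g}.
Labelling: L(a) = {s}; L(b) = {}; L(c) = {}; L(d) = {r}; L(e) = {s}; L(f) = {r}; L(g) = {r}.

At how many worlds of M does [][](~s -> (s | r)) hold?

Let φ = [][](~s -> (s | r)). Evaluate φ at each world:
  a (successors {b, f}): φ is false.
  b (successors {c, g}): φ is false.
  c (successors {b, f}): φ is false.
  d (successors {c, f, g}): φ is false.
  e (successors {d, g}): φ is false.
  f (successors {d, f}): φ is false.
  g (successors {d, e, g}): φ is false.
For instance, at e:
  At e: [][](~s -> (s | r)) requires [](~s -> (s | r)) at every successor {d, g}.
    [](~s -> (s | r)) fails at d, so [][](~s -> (s | r)) is false at e.
      At d: [](~s -> (s | r)) requires ~s -> (s | r) at every successor {c, f, g}.
        ~s -> (s | r) fails at c, so [](~s -> (s | r)) is false at d.
Satisfying worlds: none.

0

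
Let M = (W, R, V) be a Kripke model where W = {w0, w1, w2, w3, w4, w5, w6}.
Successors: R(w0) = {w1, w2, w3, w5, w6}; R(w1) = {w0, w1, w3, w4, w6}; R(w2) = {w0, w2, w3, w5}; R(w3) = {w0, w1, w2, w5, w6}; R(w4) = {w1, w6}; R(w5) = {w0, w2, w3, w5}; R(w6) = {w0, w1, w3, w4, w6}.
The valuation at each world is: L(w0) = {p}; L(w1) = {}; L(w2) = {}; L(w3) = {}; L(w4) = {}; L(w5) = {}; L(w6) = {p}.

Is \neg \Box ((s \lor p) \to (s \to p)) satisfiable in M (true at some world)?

No

Let φ = \neg \Box ((s \lor p) \to (s \to p)). Evaluate φ at each world:
  w0 (successors {w1, w2, w3, w5, w6}): φ is false.
  w1 (successors {w0, w1, w3, w4, w6}): φ is false.
  w2 (successors {w0, w2, w3, w5}): φ is false.
  w3 (successors {w0, w1, w2, w5, w6}): φ is false.
  w4 (successors {w1, w6}): φ is false.
  w5 (successors {w0, w2, w3, w5}): φ is false.
  w6 (successors {w0, w1, w3, w4, w6}): φ is false.
For instance, at w0:
  At w0: \Box ((s \lor p) \to (s \to p)) is true, so \neg \Box ((s \lor p) \to (s \to p)) is false.
    At w0: \Box ((s \lor p) \to (s \to p)) requires (s \lor p) \to (s \to p) at every successor {w1, w2, w3, w5, w6}.
      At w1: (s \lor p) \to (s \to p) is true.
      At w2: (s \lor p) \to (s \to p) is true.
      At w3: (s \lor p) \to (s \to p) is true.
      At w5: (s \lor p) \to (s \to p) is true.
      At w6: (s \lor p) \to (s \to p) is true.
    So \Box ((s \lor p) \to (s \to p)) is true at w0.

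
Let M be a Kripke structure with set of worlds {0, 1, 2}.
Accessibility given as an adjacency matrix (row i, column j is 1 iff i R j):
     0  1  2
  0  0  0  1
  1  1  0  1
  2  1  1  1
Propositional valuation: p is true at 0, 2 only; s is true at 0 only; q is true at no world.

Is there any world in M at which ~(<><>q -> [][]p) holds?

Let φ = ~(<><>q -> [][]p). Evaluate φ at each world:
  0 (successors {2}): φ is false.
  1 (successors {0, 2}): φ is false.
  2 (successors {0, 1, 2}): φ is false.
For instance, at 1:
  At 1: <><>q -> [][]p is true, so ~(<><>q -> [][]p) is false.
    At 1: <><>q is false, [][]p is false, so <><>q -> [][]p is true.
      At 1: <><>q requires <>q at some successor in {0, 2}.
        At 0: <>q is false.
        At 2: <>q is false.
      So <><>q is false at 1.
      At 1: [][]p requires []p at every successor {0, 2}.
        []p fails at 2, so [][]p is false at 1.

No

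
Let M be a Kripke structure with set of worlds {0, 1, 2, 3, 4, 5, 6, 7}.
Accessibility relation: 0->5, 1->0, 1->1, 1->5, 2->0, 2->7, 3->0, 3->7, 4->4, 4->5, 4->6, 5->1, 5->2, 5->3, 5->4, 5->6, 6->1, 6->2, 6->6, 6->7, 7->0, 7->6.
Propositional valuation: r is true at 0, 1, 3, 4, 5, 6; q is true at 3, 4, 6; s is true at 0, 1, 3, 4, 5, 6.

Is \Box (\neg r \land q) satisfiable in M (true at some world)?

No

Recall that \Box ψ holds at a world iff ψ holds at every accessible world, and \Diamond ψ holds iff ψ holds at some accessible world.
Let φ = \Box (\neg r \land q). Evaluate φ at each world:
  0 (successors {5}): φ is false.
  1 (successors {0, 1, 5}): φ is false.
  2 (successors {0, 7}): φ is false.
  3 (successors {0, 7}): φ is false.
  4 (successors {4, 5, 6}): φ is false.
  5 (successors {1, 2, 3, 4, 6}): φ is false.
  6 (successors {1, 2, 6, 7}): φ is false.
  7 (successors {0, 6}): φ is false.
For instance, at 7:
  At 7: \Box (\neg r \land q) requires \neg r \land q at every successor {0, 6}.
    \neg r \land q fails at 0, so \Box (\neg r \land q) is false at 7.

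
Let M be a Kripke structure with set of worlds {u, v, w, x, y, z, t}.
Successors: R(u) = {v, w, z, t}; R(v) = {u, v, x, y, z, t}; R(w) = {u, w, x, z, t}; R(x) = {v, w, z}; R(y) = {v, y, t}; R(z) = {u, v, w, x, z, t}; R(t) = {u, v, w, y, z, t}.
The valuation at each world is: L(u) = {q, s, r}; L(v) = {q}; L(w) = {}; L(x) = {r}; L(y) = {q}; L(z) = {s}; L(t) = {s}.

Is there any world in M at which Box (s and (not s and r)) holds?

Let φ = Box (s and (not s and r)). Evaluate φ at each world:
  u (successors {v, w, z, t}): φ is false.
  v (successors {u, v, x, y, z, t}): φ is false.
  w (successors {u, w, x, z, t}): φ is false.
  x (successors {v, w, z}): φ is false.
  y (successors {v, y, t}): φ is false.
  z (successors {u, v, w, x, z, t}): φ is false.
  t (successors {u, v, w, y, z, t}): φ is false.
For instance, at t:
  At t: Box (s and (not s and r)) requires s and (not s and r) at every successor {u, v, w, y, z, t}.
    s and (not s and r) fails at u, so Box (s and (not s and r)) is false at t.

No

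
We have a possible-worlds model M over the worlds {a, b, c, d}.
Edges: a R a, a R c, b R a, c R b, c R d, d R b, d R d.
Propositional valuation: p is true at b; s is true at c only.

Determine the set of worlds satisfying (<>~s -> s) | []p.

Let φ = (<>~s -> s) | []p. Evaluate φ at each world:
  a (successors {a, c}): φ is false.
  b (successors {a}): φ is false.
  c (successors {b, d}): φ is true.
  d (successors {b, d}): φ is false.
For instance, at a:
  At a: <>~s -> s is false, []p is false, so (<>~s -> s) | []p is false.
    At a: <>~s is true, s is false, so <>~s -> s is false.
      At a: <>~s requires ~s at some successor in {a, c}.
        ~s holds at a, so <>~s is true at a.
    At a: []p requires p at every successor {a, c}.
      p fails at a, so []p is false at a.
Satisfying worlds: {c}

c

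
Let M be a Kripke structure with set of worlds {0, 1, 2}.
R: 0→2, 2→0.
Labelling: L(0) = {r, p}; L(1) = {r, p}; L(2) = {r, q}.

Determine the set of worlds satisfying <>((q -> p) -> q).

Recall that <>ψ holds at a world iff ψ holds at some accessible world.
Let φ = <>((q -> p) -> q). Evaluate φ at each world:
  0 (successors {2}): φ is true.
  1 (successors ∅): φ is false.
  2 (successors {0}): φ is false.
For instance, at 0:
  At 0: <>((q -> p) -> q) requires (q -> p) -> q at some successor in {2}.
    (q -> p) -> q holds at 2, so <>((q -> p) -> q) is true at 0.
Satisfying worlds: {0}

0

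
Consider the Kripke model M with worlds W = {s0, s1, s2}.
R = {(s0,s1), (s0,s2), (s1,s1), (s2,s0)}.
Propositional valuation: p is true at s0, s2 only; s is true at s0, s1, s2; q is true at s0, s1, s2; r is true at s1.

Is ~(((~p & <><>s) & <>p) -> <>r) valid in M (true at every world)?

Recall that <>ψ holds at a world iff ψ holds at some accessible world.
Let φ = ~(((~p & <><>s) & <>p) -> <>r). Evaluate φ at each world:
  s0 (successors {s1, s2}): φ is false.
  s1 (successors {s1}): φ is false.
  s2 (successors {s0}): φ is false.
Detail at s0 (counterexample):
  At s0: ((~p & <><>s) & <>p) -> <>r is true, so ~(((~p & <><>s) & <>p) -> <>r) is false.
    At s0: (~p & <><>s) & <>p is false, <>r is true, so ((~p & <><>s) & <>p) -> <>r is true.
      At s0: ~p & <><>s is false, <>p is true, so (~p & <><>s) & <>p is false.
      At s0: <>r requires r at some successor in {s1, s2}.
        r holds at s1, so <>r is true at s0.

No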